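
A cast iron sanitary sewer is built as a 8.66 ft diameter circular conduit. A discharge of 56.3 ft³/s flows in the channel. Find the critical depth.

At critical depth, Q² T / (g A³) = 1, i.e. A³/T = Q²/g = 56.3²/32.2 = 98.44.
At y = 1.4 ft: A³/T = 36.92 — low.
At y = 2.11 ft: A³/T = 184.2 — high.
At y = 1.8 ft: A³/T = 98.99 — close enough.

y_c = 1.8 ft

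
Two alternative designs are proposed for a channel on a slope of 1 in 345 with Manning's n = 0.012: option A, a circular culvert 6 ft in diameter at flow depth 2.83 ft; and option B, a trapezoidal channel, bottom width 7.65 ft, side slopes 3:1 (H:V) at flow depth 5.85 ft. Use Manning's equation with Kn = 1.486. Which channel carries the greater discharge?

Channel A: For a circular section of diameter D = 6 ft at depth y = 2.83 ft, the central angle is θ = 2 arccos(1 − 2y/D) = 3.028 rad. Then A = (D²/8)(θ − sin θ) = 13.12 ft² and P = Dθ/2 = 9.085 ft. Hydraulic radius R = A/P = 13.12/9.085 = 1.444 ft. Q_A = (1.486/0.012)·13.12·1.444^(2/3)·√0.002899 = 111.7 ft³/s.
Channel B: With bottom width b = 7.65 ft and side slope z = 3: A = (b + zy)y = (7.65 + 3×5.85)×5.85 = 147.4 ft²; P = b + 2y√(1+z²) = 7.65 + 2×5.85×3.162 = 44.65 ft. Hydraulic radius R = A/P = 147.4/44.65 = 3.302 ft. Q_B = (1.486/0.012)·147.4·3.302^(2/3)·√0.002899 = 2179 ft³/s.
Q_A = 111.7 ft³/s vs Q_B = 2179 ft³/s, so channel B carries more.

channel B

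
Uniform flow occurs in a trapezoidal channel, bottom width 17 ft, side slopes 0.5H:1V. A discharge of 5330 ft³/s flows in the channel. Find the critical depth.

y_c = 12.7 ft

At critical depth, Q² T / (g A³) = 1, i.e. A³/T = Q²/g = 5330²/32.2 = 882300.
At y = 14.4 ft: A³/T = 1348000 — too large.
At y = 9.31 ft: A³/T = 311500 — too small.
At y = 12.7 ft: A³/T = 878000 — ≈ 882300.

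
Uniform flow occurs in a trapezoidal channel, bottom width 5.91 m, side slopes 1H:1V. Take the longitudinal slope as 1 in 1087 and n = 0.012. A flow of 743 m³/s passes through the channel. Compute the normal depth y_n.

Manning's equation rearranged: A R^(2/3) = nQ / (1·√S) = 0.012 × 743 / (√0.00092) = 294.
Trying y = 6.51 m: A R^(2/3) = 180.1 — low.
Trying y = 9.58 m: A R^(2/3) = 404.2 — high.
Trying y = 8.25 m: A R^(2/3) = 294.1 — close enough.

y_n = 8.25 m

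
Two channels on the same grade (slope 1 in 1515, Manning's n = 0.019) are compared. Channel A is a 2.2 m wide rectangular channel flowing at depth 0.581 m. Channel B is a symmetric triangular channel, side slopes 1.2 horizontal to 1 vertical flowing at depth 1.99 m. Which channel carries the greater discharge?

channel B

Channel A: Flow area A = b·y = 2.2 × 0.581 = 1.278 m². Wetted perimeter P = b + 2y = 2.2 + 2×0.581 = 3.362 m. Hydraulic radius R = A/P = 1.278/3.362 = 0.3802 m. Q_A = (1/0.019)·1.278·0.3802^(2/3)·√0.0006601 = 0.9071 m³/s.
Channel B: For a triangular section with side slope z = 1.2: A = zy² = 1.2×1.99² = 4.752 m²; P = 2y√(1+z²) = 2×1.99×1.562 = 6.217 m. Hydraulic radius R = A/P = 4.752/6.217 = 0.7644 m. Q_B = (1/0.019)·4.752·0.7644^(2/3)·√0.0006601 = 5.372 m³/s.
Q_A = 0.9071 m³/s vs Q_B = 5.372 m³/s, so channel B carries more.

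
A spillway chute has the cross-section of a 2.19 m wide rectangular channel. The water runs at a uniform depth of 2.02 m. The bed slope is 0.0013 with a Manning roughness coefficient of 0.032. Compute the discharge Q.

Flow area A = b·y = 2.19 × 2.02 = 4.424 m². Wetted perimeter P = b + 2y = 2.19 + 2×2.02 = 6.23 m.
Hydraulic radius R = A/P = 4.424/6.23 = 0.7101 m.
Manning's equation: Q = (1/n) A R^(2/3) S^(1/2) = (1/0.032) × 4.424 × 0.7101^(2/3) × 0.0013^(1/2) = 3.97 m³/s.

Q = 3.97 m³/s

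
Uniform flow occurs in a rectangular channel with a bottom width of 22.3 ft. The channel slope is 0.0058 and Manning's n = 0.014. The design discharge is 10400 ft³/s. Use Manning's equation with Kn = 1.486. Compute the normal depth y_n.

Manning's equation rearranged: A R^(2/3) = nQ / (1.486·√S) = 0.014 × 10400 / (1.486 × √0.0058) = 1287.
Trying y = 13.1 ft: A R^(2/3) = 967.1 — short.
Trying y = 16.3 ft: A R^(2/3) = 1282 — ≈ 1287.

y_n = 16.3 ft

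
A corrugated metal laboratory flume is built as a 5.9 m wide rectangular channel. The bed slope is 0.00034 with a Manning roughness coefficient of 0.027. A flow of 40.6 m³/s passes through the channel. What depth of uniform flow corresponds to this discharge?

Manning's equation rearranged: A R^(2/3) = nQ / (1·√S) = 0.027 × 40.6 / (√0.00034) = 59.45.
At y = 6.91 m: A R^(2/3) = 66.16 — too large.
At y = 5.25 m: A R^(2/3) = 47.33 — too small.
At y = 6.32 m: A R^(2/3) = 59.41 — matches.

y_n = 6.32 m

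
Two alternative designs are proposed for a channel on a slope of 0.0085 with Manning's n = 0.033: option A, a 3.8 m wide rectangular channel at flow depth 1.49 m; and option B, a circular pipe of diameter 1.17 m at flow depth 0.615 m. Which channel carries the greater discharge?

Channel A: Flow area A = b·y = 3.8 × 1.49 = 5.662 m². Wetted perimeter P = b + 2y = 3.8 + 2×1.49 = 6.78 m. Hydraulic radius R = A/P = 5.662/6.78 = 0.8351 m. Q_A = (1/0.033)·5.662·0.8351^(2/3)·√0.0085 = 14.03 m³/s.
Channel B: For a circular section of diameter D = 1.17 m at depth y = 0.615 m, the central angle is θ = 2 arccos(1 − 2y/D) = 3.244 rad. Then A = (D²/8)(θ − sin θ) = 0.5727 m² and P = Dθ/2 = 1.898 m. Hydraulic radius R = A/P = 0.5727/1.898 = 0.3017 m. Q_B = (1/0.033)·0.5727·0.3017^(2/3)·√0.0085 = 0.7197 m³/s.
Q_A = 14.03 m³/s vs Q_B = 0.7197 m³/s, so channel A carries more.

channel A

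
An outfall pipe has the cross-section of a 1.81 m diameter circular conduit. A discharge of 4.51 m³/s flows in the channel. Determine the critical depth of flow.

At critical depth, Q² T / (g A³) = 1, i.e. A³/T = Q²/g = 4.51²/9.81 = 2.073.
At y = 0.804 m: A³/T = 0.7483 — too small.
At y = 1.34 m: A³/T = 5.368 — too large.
At y = 1.05 m: A³/T = 2.076 — matches.

y_c = 1.05 m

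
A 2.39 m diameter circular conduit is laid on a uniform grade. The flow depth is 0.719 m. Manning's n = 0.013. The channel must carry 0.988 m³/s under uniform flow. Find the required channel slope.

S = 0.00042

For a circular section of diameter D = 2.39 m at depth y = 0.719 m, the central angle is θ = 2 arccos(1 − 2y/D) = 2.322 rad. Then A = (D²/8)(θ − sin θ) = 1.136 m² and P = Dθ/2 = 2.775 m.
Hydraulic radius R = A/P = 1.136/2.775 = 0.4095 m.
From Manning's equation, S = [nQ / (1 A R^(2/3))]² = [0.013 × 0.988 / (1 × 1.136 × 0.4095^(2/3))]² = 0.00042.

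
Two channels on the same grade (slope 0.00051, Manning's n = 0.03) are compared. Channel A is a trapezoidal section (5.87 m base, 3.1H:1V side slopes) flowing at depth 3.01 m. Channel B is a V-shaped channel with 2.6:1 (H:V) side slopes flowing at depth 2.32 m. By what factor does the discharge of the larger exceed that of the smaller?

Channel A: With bottom width b = 5.87 m and side slope z = 3.1: A = (b + zy)y = (5.87 + 3.1×3.01)×3.01 = 45.76 m²; P = b + 2y√(1+z²) = 5.87 + 2×3.01×3.257 = 25.48 m. Hydraulic radius R = A/P = 45.76/25.48 = 1.796 m. Q_A = (1/0.03)·45.76·1.796^(2/3)·√0.00051 = 50.89 m³/s.
Channel B: For a triangular section with side slope z = 2.6: A = zy² = 2.6×2.32² = 13.99 m²; P = 2y√(1+z²) = 2×2.32×2.786 = 12.93 m. Hydraulic radius R = A/P = 13.99/12.93 = 1.083 m. Q_B = (1/0.03)·13.99·1.083^(2/3)·√0.00051 = 11.11 m³/s.
The larger discharge is 50.89 m³/s and the smaller is 11.11 m³/s; the ratio is 4.58.

4.58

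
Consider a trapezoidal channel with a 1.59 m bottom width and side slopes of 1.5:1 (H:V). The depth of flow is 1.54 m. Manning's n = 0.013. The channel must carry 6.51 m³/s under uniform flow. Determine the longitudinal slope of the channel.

S = 0.00025

With bottom width b = 1.59 m and side slope z = 1.5: A = (b + zy)y = (1.59 + 1.5×1.54)×1.54 = 6.006 m²; P = b + 2y√(1+z²) = 1.59 + 2×1.54×1.803 = 7.143 m.
Hydraulic radius R = A/P = 6.006/7.143 = 0.8409 m.
From Manning's equation, S = [nQ / (1 A R^(2/3))]² = [0.013 × 6.51 / (1 × 6.006 × 0.8409^(2/3))]² = 0.00025.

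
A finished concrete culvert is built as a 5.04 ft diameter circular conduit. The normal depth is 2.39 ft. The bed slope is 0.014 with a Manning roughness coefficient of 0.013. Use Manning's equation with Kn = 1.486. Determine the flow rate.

For a circular section of diameter D = 5.04 ft at depth y = 2.39 ft, the central angle is θ = 2 arccos(1 − 2y/D) = 3.038 rad. Then A = (D²/8)(θ − sin θ) = 9.32 ft² and P = Dθ/2 = 7.657 ft.
Hydraulic radius R = A/P = 9.32/7.657 = 1.217 ft.
Manning's equation: Q = (1.486/n) A R^(2/3) S^(1/2) = (1.486/0.013) × 9.32 × 1.217^(2/3) × 0.014^(1/2) = 144 ft³/s.

Q = 144 ft³/s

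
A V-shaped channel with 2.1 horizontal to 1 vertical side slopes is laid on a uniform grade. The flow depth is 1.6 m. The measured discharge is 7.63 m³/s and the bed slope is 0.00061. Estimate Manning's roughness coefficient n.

n = 0.014

For a triangular section with side slope z = 2.1: A = zy² = 2.1×1.6² = 5.376 m²; P = 2y√(1+z²) = 2×1.6×2.326 = 7.443 m.
Hydraulic radius R = A/P = 5.376/7.443 = 0.7223 m.
Rearranging Manning's equation: n = (1/Q) A R^(2/3) S^(1/2) = (1/7.63) × 5.376 × 0.7223^(2/3) × √0.00061 = 0.014.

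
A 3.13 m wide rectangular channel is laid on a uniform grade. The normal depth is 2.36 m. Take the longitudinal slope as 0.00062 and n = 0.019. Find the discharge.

Flow area A = b·y = 3.13 × 2.36 = 7.387 m². Wetted perimeter P = b + 2y = 3.13 + 2×2.36 = 7.85 m.
Hydraulic radius R = A/P = 7.387/7.85 = 0.941 m.
Manning's equation: Q = (1/n) A R^(2/3) S^(1/2) = (1/0.019) × 7.387 × 0.941^(2/3) × 0.00062^(1/2) = 9.3 m³/s.

Q = 9.3 m³/s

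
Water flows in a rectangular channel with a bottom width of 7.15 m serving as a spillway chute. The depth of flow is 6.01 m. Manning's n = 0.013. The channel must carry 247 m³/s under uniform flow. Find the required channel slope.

Flow area A = b·y = 7.15 × 6.01 = 42.97 m². Wetted perimeter P = b + 2y = 7.15 + 2×6.01 = 19.17 m.
Hydraulic radius R = A/P = 42.97/19.17 = 2.242 m.
From Manning's equation, S = [nQ / (1 A R^(2/3))]² = [0.013 × 247 / (1 × 42.97 × 2.242^(2/3))]² = 0.0019.

S = 0.0019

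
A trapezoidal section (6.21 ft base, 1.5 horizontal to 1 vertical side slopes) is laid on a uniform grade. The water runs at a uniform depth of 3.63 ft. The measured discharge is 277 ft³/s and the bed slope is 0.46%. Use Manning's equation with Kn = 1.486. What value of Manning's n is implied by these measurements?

With bottom width b = 6.21 ft and side slope z = 1.5: A = (b + zy)y = (6.21 + 1.5×3.63)×3.63 = 42.31 ft²; P = b + 2y√(1+z²) = 6.21 + 2×3.63×1.803 = 19.3 ft.
Hydraulic radius R = A/P = 42.31/19.3 = 2.192 ft.
Rearranging Manning's equation: n = (1.486/Q) A R^(2/3) S^(1/2) = (1.486/277) × 42.31 × 2.192^(2/3) × √0.0046 = 0.026.

n = 0.026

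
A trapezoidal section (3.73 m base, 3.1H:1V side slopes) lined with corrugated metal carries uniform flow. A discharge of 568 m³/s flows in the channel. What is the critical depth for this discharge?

At critical depth, Q² T / (g A³) = 1, i.e. A³/T = Q²/g = 568²/9.81 = 32890.
Trying y = 4.41 m: A³/T = 14540 — too small.
Trying y = 6.07 m: A³/T = 61970 — too large.
Trying y = 5.28 m: A³/T = 32770 — close enough.

y_c = 5.28 m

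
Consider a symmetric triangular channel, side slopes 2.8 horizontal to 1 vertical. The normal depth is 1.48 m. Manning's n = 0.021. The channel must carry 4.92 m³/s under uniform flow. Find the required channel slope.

For a triangular section with side slope z = 2.8: A = zy² = 2.8×1.48² = 6.133 m²; P = 2y√(1+z²) = 2×1.48×2.973 = 8.801 m.
Hydraulic radius R = A/P = 6.133/8.801 = 0.6969 m.
From Manning's equation, S = [nQ / (1 A R^(2/3))]² = [0.021 × 4.92 / (1 × 6.133 × 0.6969^(2/3))]² = 0.000459.

S = 0.000459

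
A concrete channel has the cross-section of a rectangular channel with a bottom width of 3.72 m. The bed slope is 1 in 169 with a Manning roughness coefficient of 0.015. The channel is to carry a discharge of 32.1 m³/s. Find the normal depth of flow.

Manning's equation rearranged: A R^(2/3) = nQ / (1·√S) = 0.015 × 32.1 / (√0.005917) = 6.259.
At y = 1.36 m: A R^(2/3) = 4.307 — short.
At y = 2.03 m: A R^(2/3) = 7.403 — over.
At y = 1.79 m: A R^(2/3) = 6.263 — ≈ 6.259.

y_n = 1.79 m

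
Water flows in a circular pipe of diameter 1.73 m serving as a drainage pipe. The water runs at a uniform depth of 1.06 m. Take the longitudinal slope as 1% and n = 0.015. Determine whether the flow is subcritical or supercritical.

supercritical

For a circular section of diameter D = 1.73 m at depth y = 1.06 m, the central angle is θ = 2 arccos(1 − 2y/D) = 3.596 rad. Then A = (D²/8)(θ − sin θ) = 1.51 m² and P = Dθ/2 = 3.111 m.
Hydraulic radius R = A/P = 1.51/3.111 = 0.4853 m.
V = (1/n) R^(2/3) √S = (1/0.015) × 0.4853^(2/3) × √0.01 = 4.117 m/s. Hydraulic depth D_h = A/T = 1.51/1.685 = 0.8958 m.
Froude number Fr = V/√(g·D_h) = 4.117/√(9.81×0.8958) = 1.39, which is greater than 1, so the flow is supercritical.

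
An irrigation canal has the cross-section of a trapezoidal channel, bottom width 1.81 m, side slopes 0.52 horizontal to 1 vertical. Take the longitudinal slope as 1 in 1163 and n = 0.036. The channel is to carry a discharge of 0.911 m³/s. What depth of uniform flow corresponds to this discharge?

y_n = 0.803 m

Manning's equation rearranged: A R^(2/3) = nQ / (1·√S) = 0.036 × 0.911 / (√0.0008598) = 1.118.
Try y = 0.602 m: A R^(2/3) = 0.6979 — short.
Try y = 0.898 m: A R^(2/3) = 1.345 — over.
Try y = 0.803 m: A R^(2/3) = 1.118 — close enough.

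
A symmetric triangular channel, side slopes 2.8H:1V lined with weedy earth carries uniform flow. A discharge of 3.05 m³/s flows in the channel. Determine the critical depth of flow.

y_c = 0.753 m

At critical depth, Q² T / (g A³) = 1, i.e. A³/T = Q²/g = 3.05²/9.81 = 0.9483.
At y = 0.525 m: A³/T = 0.1563 — low.
At y = 0.753 m: A³/T = 0.949 — close enough.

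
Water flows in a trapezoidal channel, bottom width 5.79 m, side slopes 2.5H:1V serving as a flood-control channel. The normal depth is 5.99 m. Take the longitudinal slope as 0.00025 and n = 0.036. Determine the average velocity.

V = 0.967 m/s

With bottom width b = 5.79 m and side slope z = 2.5: A = (b + zy)y = (5.79 + 2.5×5.99)×5.99 = 124.4 m²; P = b + 2y√(1+z²) = 5.79 + 2×5.99×2.693 = 38.05 m.
Hydraulic radius R = A/P = 124.4/38.05 = 3.269 m.
From Manning's equation, V = (1/n) R^(2/3) S^(1/2) = (1/0.036) × 3.269^(2/3) × 0.00025^(1/2) = 0.967 m/s.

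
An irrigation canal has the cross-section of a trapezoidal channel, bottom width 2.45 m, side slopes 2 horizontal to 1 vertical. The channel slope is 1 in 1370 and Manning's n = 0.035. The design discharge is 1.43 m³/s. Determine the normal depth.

Manning's equation rearranged: A R^(2/3) = nQ / (1·√S) = 0.035 × 1.43 / (√0.0007299) = 1.853.
At y = 0.879 m: A R^(2/3) = 2.571 — too large.
At y = 0.601 m: A R^(2/3) = 1.245 — too small.
At y = 0.742 m: A R^(2/3) = 1.854 — close enough.

y_n = 0.742 m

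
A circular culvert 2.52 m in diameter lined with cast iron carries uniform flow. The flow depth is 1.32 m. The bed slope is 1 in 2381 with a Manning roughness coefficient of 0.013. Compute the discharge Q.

For a circular section of diameter D = 2.52 m at depth y = 1.32 m, the central angle is θ = 2 arccos(1 − 2y/D) = 3.237 rad. Then A = (D²/8)(θ − sin θ) = 2.645 m² and P = Dθ/2 = 4.078 m.
Hydraulic radius R = A/P = 2.645/4.078 = 0.6485 m.
Manning's equation: Q = (1/n) A R^(2/3) S^(1/2) = (1/0.013) × 2.645 × 0.6485^(2/3) × 0.00042^(1/2) = 3.12 m³/s.

Q = 3.12 m³/s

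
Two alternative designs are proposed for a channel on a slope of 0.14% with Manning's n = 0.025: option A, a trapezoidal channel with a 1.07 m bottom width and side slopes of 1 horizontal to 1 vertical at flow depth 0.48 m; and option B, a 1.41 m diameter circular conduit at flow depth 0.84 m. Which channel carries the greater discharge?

Channel A: With bottom width b = 1.07 m and side slope z = 1: A = (b + zy)y = (1.07 + 1×0.48)×0.48 = 0.744 m²; P = b + 2y√(1+z²) = 1.07 + 2×0.48×1.414 = 2.428 m. Hydraulic radius R = A/P = 0.744/2.428 = 0.3065 m. Q_A = (1/0.025)·0.744·0.3065^(2/3)·√0.0014 = 0.5062 m³/s.
Channel B: For a circular section of diameter D = 1.41 m at depth y = 0.84 m, the central angle is θ = 2 arccos(1 − 2y/D) = 3.527 rad. Then A = (D²/8)(θ − sin θ) = 0.9699 m² and P = Dθ/2 = 2.487 m. Hydraulic radius R = A/P = 0.9699/2.487 = 0.3901 m. Q_B = (1/0.025)·0.9699·0.3901^(2/3)·√0.0014 = 0.775 m³/s.
Q_A = 0.5062 m³/s vs Q_B = 0.775 m³/s, so channel B carries more.

channel B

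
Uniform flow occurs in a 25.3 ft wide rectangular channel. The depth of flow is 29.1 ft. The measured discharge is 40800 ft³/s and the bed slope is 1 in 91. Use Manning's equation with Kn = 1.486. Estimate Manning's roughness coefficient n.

Flow area A = b·y = 25.3 × 29.1 = 736.2 ft². Wetted perimeter P = b + 2y = 25.3 + 2×29.1 = 83.5 ft.
Hydraulic radius R = A/P = 736.2/83.5 = 8.817 ft.
Rearranging Manning's equation: n = (1.486/Q) A R^(2/3) S^(1/2) = (1.486/40800) × 736.2 × 8.817^(2/3) × √0.01099 = 0.012.

n = 0.012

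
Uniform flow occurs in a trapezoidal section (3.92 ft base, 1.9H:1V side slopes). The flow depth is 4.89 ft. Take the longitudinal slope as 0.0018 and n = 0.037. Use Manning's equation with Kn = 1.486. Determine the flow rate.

Q = 208 ft³/s

With bottom width b = 3.92 ft and side slope z = 1.9: A = (b + zy)y = (3.92 + 1.9×4.89)×4.89 = 64.6 ft²; P = b + 2y√(1+z²) = 3.92 + 2×4.89×2.147 = 24.92 ft.
Hydraulic radius R = A/P = 64.6/24.92 = 2.593 ft.
Manning's equation: Q = (1.486/n) A R^(2/3) S^(1/2) = (1.486/0.037) × 64.6 × 2.593^(2/3) × 0.0018^(1/2) = 208 ft³/s.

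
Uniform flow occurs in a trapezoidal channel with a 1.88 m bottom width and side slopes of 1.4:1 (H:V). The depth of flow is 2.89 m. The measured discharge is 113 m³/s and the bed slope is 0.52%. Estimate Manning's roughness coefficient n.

n = 0.014

With bottom width b = 1.88 m and side slope z = 1.4: A = (b + zy)y = (1.88 + 1.4×2.89)×2.89 = 17.13 m²; P = b + 2y√(1+z²) = 1.88 + 2×2.89×1.72 = 11.82 m.
Hydraulic radius R = A/P = 17.13/11.82 = 1.448 m.
Rearranging Manning's equation: n = (1/Q) A R^(2/3) S^(1/2) = (1/113) × 17.13 × 1.448^(2/3) × √0.0052 = 0.014.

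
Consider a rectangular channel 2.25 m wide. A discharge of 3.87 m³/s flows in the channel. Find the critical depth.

For a rectangular channel, critical depth y_c = (q²/g)^(1/3) where q = Q/b = 3.87/2.25 = 1.72 m²/s.
So y_c = (1.72²/9.81)^(1/3) = 0.671 m.

y_c = 0.671 m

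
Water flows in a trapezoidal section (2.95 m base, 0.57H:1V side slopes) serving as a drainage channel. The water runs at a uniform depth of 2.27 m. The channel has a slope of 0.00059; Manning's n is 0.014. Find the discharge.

Q = 18.6 m³/s

With bottom width b = 2.95 m and side slope z = 0.57: A = (b + zy)y = (2.95 + 0.57×2.27)×2.27 = 9.634 m²; P = b + 2y√(1+z²) = 2.95 + 2×2.27×1.151 = 8.176 m.
Hydraulic radius R = A/P = 9.634/8.176 = 1.178 m.
Manning's equation: Q = (1/n) A R^(2/3) S^(1/2) = (1/0.014) × 9.634 × 1.178^(2/3) × 0.00059^(1/2) = 18.6 m³/s.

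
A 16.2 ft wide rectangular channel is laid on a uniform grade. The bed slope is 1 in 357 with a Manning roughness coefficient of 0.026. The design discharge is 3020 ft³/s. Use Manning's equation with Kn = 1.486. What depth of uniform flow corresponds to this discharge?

Manning's equation rearranged: A R^(2/3) = nQ / (1.486·√S) = 0.026 × 3020 / (1.486 × √0.002801) = 998.4.
At y = 14.9 ft: A R^(2/3) = 728.9 — low.
At y = 19.3 ft: A R^(2/3) = 998.3 — close enough.

y_n = 19.3 ft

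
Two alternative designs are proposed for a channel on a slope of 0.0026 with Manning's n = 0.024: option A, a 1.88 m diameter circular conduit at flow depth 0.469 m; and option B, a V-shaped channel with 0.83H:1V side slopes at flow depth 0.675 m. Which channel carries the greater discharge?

channel A

Channel A: For a circular section of diameter D = 1.88 m at depth y = 0.469 m, the central angle is θ = 2 arccos(1 − 2y/D) = 2.092 rad. Then A = (D²/8)(θ − sin θ) = 0.5411 m² and P = Dθ/2 = 1.966 m. Hydraulic radius R = A/P = 0.5411/1.966 = 0.2752 m. Q_A = (1/0.024)·0.5411·0.2752^(2/3)·√0.0026 = 0.4863 m³/s.
Channel B: For a triangular section with side slope z = 0.83: A = zy² = 0.83×0.675² = 0.3782 m²; P = 2y√(1+z²) = 2×0.675×1.3 = 1.754 m. Hydraulic radius R = A/P = 0.3782/1.754 = 0.2156 m. Q_B = (1/0.024)·0.3782·0.2156^(2/3)·√0.0026 = 0.2888 m³/s.
Q_A = 0.4863 m³/s vs Q_B = 0.2888 m³/s, so channel A carries more.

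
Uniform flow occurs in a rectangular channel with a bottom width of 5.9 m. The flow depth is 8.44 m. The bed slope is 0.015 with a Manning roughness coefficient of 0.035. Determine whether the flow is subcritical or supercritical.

Flow area A = b·y = 5.9 × 8.44 = 49.8 m². Wetted perimeter P = b + 2y = 5.9 + 2×8.44 = 22.78 m.
Hydraulic radius R = A/P = 49.8/22.78 = 2.186 m.
V = (1/n) R^(2/3) √S = (1/0.035) × 2.186^(2/3) × √0.015 = 5.894 m/s. Hydraulic depth D_h = A/T = 49.8/5.9 = 8.44 m.
Froude number Fr = V/√(g·D_h) = 5.894/√(9.81×8.44) = 0.648, which is less than 1, so the flow is subcritical.

subcritical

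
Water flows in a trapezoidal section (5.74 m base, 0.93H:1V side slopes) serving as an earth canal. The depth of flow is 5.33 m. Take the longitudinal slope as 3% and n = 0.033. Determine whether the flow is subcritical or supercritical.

supercritical

With bottom width b = 5.74 m and side slope z = 0.93: A = (b + zy)y = (5.74 + 0.93×5.33)×5.33 = 57.01 m²; P = b + 2y√(1+z²) = 5.74 + 2×5.33×1.366 = 20.3 m.
Hydraulic radius R = A/P = 57.01/20.3 = 2.809 m.
V = (1/n) R^(2/3) √S = (1/0.033) × 2.809^(2/3) × √0.03 = 10.45 m/s. Hydraulic depth D_h = A/T = 57.01/15.65 = 3.642 m.
Froude number Fr = V/√(g·D_h) = 10.45/√(9.81×3.642) = 1.75, which is greater than 1, so the flow is supercritical.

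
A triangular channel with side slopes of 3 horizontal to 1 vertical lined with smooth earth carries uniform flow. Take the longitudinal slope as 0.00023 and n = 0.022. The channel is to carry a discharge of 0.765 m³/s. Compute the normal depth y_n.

y_n = 0.83 m

Manning's equation rearranged: A R^(2/3) = nQ / (1·√S) = 0.022 × 0.765 / (√0.00023) = 1.11.
At y = 1.04 m: A R^(2/3) = 2.026 — high.
At y = 0.83 m: A R^(2/3) = 1.11 — ≈ 1.11.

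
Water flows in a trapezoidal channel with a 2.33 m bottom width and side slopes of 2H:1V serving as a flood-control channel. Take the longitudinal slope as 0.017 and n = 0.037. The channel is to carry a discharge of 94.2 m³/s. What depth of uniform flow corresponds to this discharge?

y_n = 2.7 m

Manning's equation rearranged: A R^(2/3) = nQ / (1·√S) = 0.037 × 94.2 / (√0.017) = 26.73.
At y = 2.18 m: A R^(2/3) = 16.54 — too small.
At y = 3.35 m: A R^(2/3) = 43.89 — too large.
At y = 2.7 m: A R^(2/3) = 26.72 — matches.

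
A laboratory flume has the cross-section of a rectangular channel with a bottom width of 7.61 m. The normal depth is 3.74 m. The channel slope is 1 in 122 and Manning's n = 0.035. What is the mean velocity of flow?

Flow area A = b·y = 7.61 × 3.74 = 28.46 m². Wetted perimeter P = b + 2y = 7.61 + 2×3.74 = 15.09 m.
Hydraulic radius R = A/P = 28.46/15.09 = 1.886 m.
From Manning's equation, V = (1/n) R^(2/3) S^(1/2) = (1/0.035) × 1.886^(2/3) × 0.008197^(1/2) = 3.95 m/s.

V = 3.95 m/s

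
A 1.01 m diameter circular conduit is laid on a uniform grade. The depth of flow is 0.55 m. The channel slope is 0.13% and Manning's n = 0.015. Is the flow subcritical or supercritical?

For a circular section of diameter D = 1.01 m at depth y = 0.55 m, the central angle is θ = 2 arccos(1 − 2y/D) = 3.32 rad. Then A = (D²/8)(θ − sin θ) = 0.446 m² and P = Dθ/2 = 1.677 m.
Hydraulic radius R = A/P = 0.446/1.677 = 0.266 m.
V = (1/n) R^(2/3) √S = (1/0.015) × 0.266^(2/3) × √0.0013 = 0.9942 m/s. Hydraulic depth D_h = A/T = 0.446/1.006 = 0.4433 m.
Froude number Fr = V/√(g·D_h) = 0.9942/√(9.81×0.4433) = 0.477, which is less than 1, so the flow is subcritical.

subcritical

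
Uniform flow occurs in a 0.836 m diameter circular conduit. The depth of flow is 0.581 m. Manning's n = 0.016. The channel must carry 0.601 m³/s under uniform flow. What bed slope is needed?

S = 0.0036

For a circular section of diameter D = 0.836 m at depth y = 0.581 m, the central angle is θ = 2 arccos(1 − 2y/D) = 3.943 rad. Then A = (D²/8)(θ − sin θ) = 0.4072 m² and P = Dθ/2 = 1.648 m.
Hydraulic radius R = A/P = 0.4072/1.648 = 0.2471 m.
From Manning's equation, S = [nQ / (1 A R^(2/3))]² = [0.016 × 0.601 / (1 × 0.4072 × 0.2471^(2/3))]² = 0.0036.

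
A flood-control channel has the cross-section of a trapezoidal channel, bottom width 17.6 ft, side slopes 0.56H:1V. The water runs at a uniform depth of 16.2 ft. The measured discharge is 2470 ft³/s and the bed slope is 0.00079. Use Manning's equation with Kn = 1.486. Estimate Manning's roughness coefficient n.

With bottom width b = 17.6 ft and side slope z = 0.56: A = (b + zy)y = (17.6 + 0.56×16.2)×16.2 = 432.1 ft²; P = b + 2y√(1+z²) = 17.6 + 2×16.2×1.146 = 54.73 ft.
Hydraulic radius R = A/P = 432.1/54.73 = 7.894 ft.
Rearranging Manning's equation: n = (1.486/Q) A R^(2/3) S^(1/2) = (1.486/2470) × 432.1 × 7.894^(2/3) × √0.00079 = 0.029.

n = 0.029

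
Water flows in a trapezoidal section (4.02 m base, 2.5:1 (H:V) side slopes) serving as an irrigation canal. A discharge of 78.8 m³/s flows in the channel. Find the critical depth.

At critical depth, Q² T / (g A³) = 1, i.e. A³/T = Q²/g = 78.8²/9.81 = 633.
At y = 2.56 m: A³/T = 1128 — high.
At y = 1.99 m: A³/T = 410.6 — low.
At y = 2.22 m: A³/T = 634.2 — close enough.

y_c = 2.22 m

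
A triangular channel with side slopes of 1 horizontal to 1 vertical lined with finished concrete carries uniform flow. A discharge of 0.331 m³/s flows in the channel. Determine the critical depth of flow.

At critical depth, Q² T / (g A³) = 1, i.e. A³/T = Q²/g = 0.331²/9.81 = 0.01117.
Try y = 0.349 m: A³/T = 0.002589 — too small.
Try y = 0.531 m: A³/T = 0.02111 — too large.
Try y = 0.468 m: A³/T = 0.01123 — ≈ 0.01117.

y_c = 0.468 m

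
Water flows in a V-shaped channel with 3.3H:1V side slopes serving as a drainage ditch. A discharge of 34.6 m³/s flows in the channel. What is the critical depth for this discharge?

y_c = 1.86 m

At critical depth, Q² T / (g A³) = 1, i.e. A³/T = Q²/g = 34.6²/9.81 = 122.
At y = 2.05 m: A³/T = 197.1 — over.
At y = 1.47 m: A³/T = 37.38 — short.
At y = 1.86 m: A³/T = 121.2 — close enough.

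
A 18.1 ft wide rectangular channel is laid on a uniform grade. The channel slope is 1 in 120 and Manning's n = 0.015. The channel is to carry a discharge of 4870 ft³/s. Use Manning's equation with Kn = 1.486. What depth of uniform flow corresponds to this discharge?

Manning's equation rearranged: A R^(2/3) = nQ / (1.486·√S) = 0.015 × 4870 / (1.486 × √0.008333) = 538.5.
At y = 8.84 ft: A R^(2/3) = 434.3 — low.
At y = 10.4 ft: A R^(2/3) = 538.5 — ≈ 538.5.

y_n = 10.4 ft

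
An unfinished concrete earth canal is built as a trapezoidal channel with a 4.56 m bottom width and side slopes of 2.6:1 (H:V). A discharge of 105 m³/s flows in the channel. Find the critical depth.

y_c = 2.46 m

At critical depth, Q² T / (g A³) = 1, i.e. A³/T = Q²/g = 105²/9.81 = 1124.
Try y = 1.8 m: A³/T = 330.5 — too small.
Try y = 2.95 m: A³/T = 2360 — too large.
Try y = 2.46 m: A³/T = 1128 — close enough.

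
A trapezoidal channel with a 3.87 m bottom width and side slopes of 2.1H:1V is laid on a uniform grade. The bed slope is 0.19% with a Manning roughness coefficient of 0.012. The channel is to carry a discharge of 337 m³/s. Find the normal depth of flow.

Manning's equation rearranged: A R^(2/3) = nQ / (1·√S) = 0.012 × 337 / (√0.0019) = 92.78.
At y = 4.83 m: A R^(2/3) = 127 — over.
At y = 3.21 m: A R^(2/3) = 50.62 — short.
At y = 4.21 m: A R^(2/3) = 92.74 — close enough.

y_n = 4.21 m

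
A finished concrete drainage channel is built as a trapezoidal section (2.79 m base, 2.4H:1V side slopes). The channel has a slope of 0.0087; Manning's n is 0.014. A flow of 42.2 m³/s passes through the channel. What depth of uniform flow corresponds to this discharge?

y_n = 1.27 m

Manning's equation rearranged: A R^(2/3) = nQ / (1·√S) = 0.014 × 42.2 / (√0.0087) = 6.334.
Try y = 1.51 m: A R^(2/3) = 9.096 — over.
Try y = 1.27 m: A R^(2/3) = 6.332 — ≈ 6.334.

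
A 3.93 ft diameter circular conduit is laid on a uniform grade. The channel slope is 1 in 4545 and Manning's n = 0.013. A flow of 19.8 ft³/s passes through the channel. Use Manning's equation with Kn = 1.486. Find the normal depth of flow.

Manning's equation rearranged: A R^(2/3) = nQ / (1.486·√S) = 0.013 × 19.8 / (1.486 × √0.00022) = 11.68.
Try y = 2.24 ft: A R^(2/3) = 7.435 — short.
Try y = 3.13 ft: A R^(2/3) = 11.67 — matches.

y_n = 3.13 ft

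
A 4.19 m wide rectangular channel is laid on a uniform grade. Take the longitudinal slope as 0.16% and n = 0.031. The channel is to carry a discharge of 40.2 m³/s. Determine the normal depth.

Manning's equation rearranged: A R^(2/3) = nQ / (1·√S) = 0.031 × 40.2 / (√0.0016) = 31.15.
Try y = 3.97 m: A R^(2/3) = 20.53 — too small.
Try y = 5.61 m: A R^(2/3) = 31.15 — matches.

y_n = 5.61 m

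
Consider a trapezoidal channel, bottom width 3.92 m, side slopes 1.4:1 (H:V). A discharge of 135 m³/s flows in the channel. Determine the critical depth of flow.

At critical depth, Q² T / (g A³) = 1, i.e. A³/T = Q²/g = 135²/9.81 = 1858.
Trying y = 2.76 m: A³/T = 851.3 — short.
Trying y = 3.68 m: A³/T = 2616 — over.
Trying y = 3.38 m: A³/T = 1869 — matches.

y_c = 3.38 m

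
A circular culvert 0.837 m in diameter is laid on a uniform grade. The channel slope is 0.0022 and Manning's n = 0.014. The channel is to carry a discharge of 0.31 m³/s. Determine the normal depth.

Manning's equation rearranged: A R^(2/3) = nQ / (1·√S) = 0.014 × 0.31 / (√0.0022) = 0.09253.
At y = 0.357 m: A R^(2/3) = 0.07342 — short.
At y = 0.454 m: A R^(2/3) = 0.1111 — over.
At y = 0.407 m: A R^(2/3) = 0.09246 — ≈ 0.09253.

y_n = 0.407 m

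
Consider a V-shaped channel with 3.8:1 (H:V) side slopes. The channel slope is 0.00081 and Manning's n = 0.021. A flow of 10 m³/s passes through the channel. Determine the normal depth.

Manning's equation rearranged: A R^(2/3) = nQ / (1·√S) = 0.021 × 10 / (√0.00081) = 7.379.
Trying y = 1.34 m: A R^(2/3) = 5.109 — low.
Trying y = 1.83 m: A R^(2/3) = 11.73 — high.
Trying y = 1.54 m: A R^(2/3) = 7.404 — ≈ 7.379.

y_n = 1.54 m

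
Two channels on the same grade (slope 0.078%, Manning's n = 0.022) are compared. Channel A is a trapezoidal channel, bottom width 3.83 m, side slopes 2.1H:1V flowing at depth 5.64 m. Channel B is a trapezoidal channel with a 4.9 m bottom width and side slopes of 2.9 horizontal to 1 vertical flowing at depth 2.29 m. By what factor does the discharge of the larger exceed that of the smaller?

Channel A: With bottom width b = 3.83 m and side slope z = 2.1: A = (b + zy)y = (3.83 + 2.1×5.64)×5.64 = 88.4 m²; P = b + 2y√(1+z²) = 3.83 + 2×5.64×2.326 = 30.07 m. Hydraulic radius R = A/P = 88.4/30.07 = 2.94 m. Q_A = (1/0.022)·88.4·2.94^(2/3)·√0.00078 = 230.3 m³/s.
Channel B: With bottom width b = 4.9 m and side slope z = 2.9: A = (b + zy)y = (4.9 + 2.9×2.29)×2.29 = 26.43 m²; P = b + 2y√(1+z²) = 4.9 + 2×2.29×3.068 = 18.95 m. Hydraulic radius R = A/P = 26.43/18.95 = 1.395 m. Q_B = (1/0.022)·26.43·1.395^(2/3)·√0.00078 = 41.88 m³/s.
The larger discharge is 230.3 m³/s and the smaller is 41.88 m³/s; the ratio is 5.5.

5.5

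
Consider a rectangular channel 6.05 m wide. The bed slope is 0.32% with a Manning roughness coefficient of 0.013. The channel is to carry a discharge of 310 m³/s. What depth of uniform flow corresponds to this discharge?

Manning's equation rearranged: A R^(2/3) = nQ / (1·√S) = 0.013 × 310 / (√0.0032) = 71.24.
Trying y = 7.82 m: A R^(2/3) = 79.57 — too large.
Trying y = 5.5 m: A R^(2/3) = 51.97 — too small.
Trying y = 7.13 m: A R^(2/3) = 71.27 — ≈ 71.24.

y_n = 7.13 m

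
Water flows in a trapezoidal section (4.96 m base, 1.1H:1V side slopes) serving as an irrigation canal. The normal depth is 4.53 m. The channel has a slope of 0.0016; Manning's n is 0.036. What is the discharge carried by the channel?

With bottom width b = 4.96 m and side slope z = 1.1: A = (b + zy)y = (4.96 + 1.1×4.53)×4.53 = 45.04 m²; P = b + 2y√(1+z²) = 4.96 + 2×4.53×1.487 = 18.43 m.
Hydraulic radius R = A/P = 45.04/18.43 = 2.444 m.
Manning's equation: Q = (1/n) A R^(2/3) S^(1/2) = (1/0.036) × 45.04 × 2.444^(2/3) × 0.0016^(1/2) = 90.8 m³/s.

Q = 90.8 m³/s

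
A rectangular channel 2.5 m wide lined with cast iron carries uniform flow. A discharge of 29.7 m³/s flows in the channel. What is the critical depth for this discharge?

y_c = 2.43 m

For a rectangular channel, critical depth y_c = (q²/g)^(1/3) where q = Q/b = 29.7/2.5 = 11.88 m²/s.
So y_c = (11.88²/9.81)^(1/3) = 2.43 m.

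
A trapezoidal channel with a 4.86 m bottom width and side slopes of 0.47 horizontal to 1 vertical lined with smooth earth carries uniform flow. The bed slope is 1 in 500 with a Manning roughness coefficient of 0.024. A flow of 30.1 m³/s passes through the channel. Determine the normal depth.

y_n = 2.24 m

Manning's equation rearranged: A R^(2/3) = nQ / (1·√S) = 0.024 × 30.1 / (√0.002) = 16.15.
At y = 2.48 m: A R^(2/3) = 19.1 — over.
At y = 1.81 m: A R^(2/3) = 11.45 — short.
At y = 2.24 m: A R^(2/3) = 16.18 — matches.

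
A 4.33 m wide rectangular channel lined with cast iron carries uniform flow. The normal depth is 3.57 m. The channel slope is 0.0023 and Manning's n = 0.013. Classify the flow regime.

subcritical

Flow area A = b·y = 4.33 × 3.57 = 15.46 m². Wetted perimeter P = b + 2y = 4.33 + 2×3.57 = 11.47 m.
Hydraulic radius R = A/P = 15.46/11.47 = 1.348 m.
V = (1/n) R^(2/3) √S = (1/0.013) × 1.348^(2/3) × √0.0023 = 4.501 m/s. Hydraulic depth D_h = A/T = 15.46/4.33 = 3.57 m.
Froude number Fr = V/√(g·D_h) = 4.501/√(9.81×3.57) = 0.761, which is less than 1, so the flow is subcritical.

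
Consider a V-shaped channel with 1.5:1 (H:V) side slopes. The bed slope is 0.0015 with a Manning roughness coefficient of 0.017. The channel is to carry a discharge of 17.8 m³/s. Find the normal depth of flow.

Manning's equation rearranged: A R^(2/3) = nQ / (1·√S) = 0.017 × 17.8 / (√0.0015) = 7.813.
Trying y = 2.66 m: A R^(2/3) = 11.36 — over.
Trying y = 2.31 m: A R^(2/3) = 7.795 — matches.

y_n = 2.31 m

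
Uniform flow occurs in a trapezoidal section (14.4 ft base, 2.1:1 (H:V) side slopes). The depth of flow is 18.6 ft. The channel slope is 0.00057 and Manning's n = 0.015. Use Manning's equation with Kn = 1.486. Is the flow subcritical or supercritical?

With bottom width b = 14.4 ft and side slope z = 2.1: A = (b + zy)y = (14.4 + 2.1×18.6)×18.6 = 994.4 ft²; P = b + 2y√(1+z²) = 14.4 + 2×18.6×2.326 = 100.9 ft.
Hydraulic radius R = A/P = 994.4/100.9 = 9.852 ft.
V = (1.486/n) R^(2/3) √S = (1.486/0.015) × 9.852^(2/3) × √0.00057 = 10.87 ft/s. Hydraulic depth D_h = A/T = 994.4/92.52 = 10.75 ft.
Froude number Fr = V/√(g·D_h) = 10.87/√(32.2×10.75) = 0.584, which is less than 1, so the flow is subcritical.

subcritical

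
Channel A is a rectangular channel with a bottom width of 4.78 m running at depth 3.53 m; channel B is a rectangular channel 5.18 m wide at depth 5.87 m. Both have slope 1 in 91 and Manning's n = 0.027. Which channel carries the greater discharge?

channel B

Channel A: Flow area A = b·y = 4.78 × 3.53 = 16.87 m². Wetted perimeter P = b + 2y = 4.78 + 2×3.53 = 11.84 m. Hydraulic radius R = A/P = 16.87/11.84 = 1.425 m. Q_A = (1/0.027)·16.87·1.425^(2/3)·√0.01099 = 82.96 m³/s.
Channel B: Flow area A = b·y = 5.18 × 5.87 = 30.41 m². Wetted perimeter P = b + 2y = 5.18 + 2×5.87 = 16.92 m. Hydraulic radius R = A/P = 30.41/16.92 = 1.797 m. Q_B = (1/0.027)·30.41·1.797^(2/3)·√0.01099 = 174.5 m³/s.
Q_A = 82.96 m³/s vs Q_B = 174.5 m³/s, so channel B carries more.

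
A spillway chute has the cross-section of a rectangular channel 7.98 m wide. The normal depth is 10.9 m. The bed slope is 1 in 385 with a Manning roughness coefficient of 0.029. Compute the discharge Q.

Flow area A = b·y = 7.98 × 10.9 = 86.98 m². Wetted perimeter P = b + 2y = 7.98 + 2×10.9 = 29.78 m.
Hydraulic radius R = A/P = 86.98/29.78 = 2.921 m.
Manning's equation: Q = (1/n) A R^(2/3) S^(1/2) = (1/0.029) × 86.98 × 2.921^(2/3) × 0.002597^(1/2) = 312 m³/s.

Q = 312 m³/s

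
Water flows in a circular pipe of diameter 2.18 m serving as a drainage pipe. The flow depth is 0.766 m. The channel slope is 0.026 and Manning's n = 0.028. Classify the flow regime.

supercritical

For a circular section of diameter D = 2.18 m at depth y = 0.766 m, the central angle is θ = 2 arccos(1 − 2y/D) = 2.538 rad. Then A = (D²/8)(θ − sin θ) = 1.17 m² and P = Dθ/2 = 2.766 m.
Hydraulic radius R = A/P = 1.17/2.766 = 0.4231 m.
V = (1/n) R^(2/3) √S = (1/0.028) × 0.4231^(2/3) × √0.026 = 3.246 m/s. Hydraulic depth D_h = A/T = 1.17/2.081 = 0.5623 m.
Froude number Fr = V/√(g·D_h) = 3.246/√(9.81×0.5623) = 1.38, which is greater than 1, so the flow is supercritical.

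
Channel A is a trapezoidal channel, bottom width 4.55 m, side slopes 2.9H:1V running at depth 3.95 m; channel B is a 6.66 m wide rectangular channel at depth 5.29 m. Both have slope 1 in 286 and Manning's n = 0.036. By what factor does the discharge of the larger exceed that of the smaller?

Channel A: With bottom width b = 4.55 m and side slope z = 2.9: A = (b + zy)y = (4.55 + 2.9×3.95)×3.95 = 63.22 m²; P = b + 2y√(1+z²) = 4.55 + 2×3.95×3.068 = 28.78 m. Hydraulic radius R = A/P = 63.22/28.78 = 2.196 m. Q_A = (1/0.036)·63.22·2.196^(2/3)·√0.003497 = 175.5 m³/s.
Channel B: Flow area A = b·y = 6.66 × 5.29 = 35.23 m². Wetted perimeter P = b + 2y = 6.66 + 2×5.29 = 17.24 m. Hydraulic radius R = A/P = 35.23/17.24 = 2.044 m. Q_B = (1/0.036)·35.23·2.044^(2/3)·√0.003497 = 93.19 m³/s.
The larger discharge is 175.5 m³/s and the smaller is 93.19 m³/s; the ratio is 1.88.

1.88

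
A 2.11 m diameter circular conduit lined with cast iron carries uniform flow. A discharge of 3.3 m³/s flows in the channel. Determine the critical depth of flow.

y_c = 0.851 m

At critical depth, Q² T / (g A³) = 1, i.e. A³/T = Q²/g = 3.3²/9.81 = 1.11.
Trying y = 1.05 m: A³/T = 2.487 — too large.
Trying y = 0.701 m: A³/T = 0.5271 — too small.
Trying y = 0.851 m: A³/T = 1.112 — ≈ 1.11.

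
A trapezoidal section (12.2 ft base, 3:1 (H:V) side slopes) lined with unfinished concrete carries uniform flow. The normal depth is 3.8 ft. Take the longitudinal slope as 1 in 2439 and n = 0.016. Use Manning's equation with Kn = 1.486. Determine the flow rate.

Q = 309 ft³/s

With bottom width b = 12.2 ft and side slope z = 3: A = (b + zy)y = (12.2 + 3×3.8)×3.8 = 89.68 ft²; P = b + 2y√(1+z²) = 12.2 + 2×3.8×3.162 = 36.23 ft.
Hydraulic radius R = A/P = 89.68/36.23 = 2.475 ft.
Manning's equation: Q = (1.486/n) A R^(2/3) S^(1/2) = (1.486/0.016) × 89.68 × 2.475^(2/3) × 0.00041^(1/2) = 309 ft³/s.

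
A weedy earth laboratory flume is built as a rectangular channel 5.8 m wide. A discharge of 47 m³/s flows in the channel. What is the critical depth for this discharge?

y_c = 1.88 m

For a rectangular channel, critical depth y_c = (q²/g)^(1/3) where q = Q/b = 47/5.8 = 8.103 m²/s.
So y_c = (8.103²/9.81)^(1/3) = 1.88 m.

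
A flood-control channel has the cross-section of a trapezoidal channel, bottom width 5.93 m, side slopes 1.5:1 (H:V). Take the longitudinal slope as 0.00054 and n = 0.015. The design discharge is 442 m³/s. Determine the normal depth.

Manning's equation rearranged: A R^(2/3) = nQ / (1·√S) = 0.015 × 442 / (√0.00054) = 285.3.
At y = 6.27 m: A R^(2/3) = 216.1 — low.
At y = 8.16 m: A R^(2/3) = 385.6 — high.
At y = 7.12 m: A R^(2/3) = 285.1 — close enough.

y_n = 7.12 m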